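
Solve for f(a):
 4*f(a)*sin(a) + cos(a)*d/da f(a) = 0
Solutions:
 f(a) = C1*cos(a)^4


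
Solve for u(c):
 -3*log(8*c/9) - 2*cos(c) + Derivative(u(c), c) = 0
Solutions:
 u(c) = C1 + 3*c*log(c) - 6*c*log(3) - 3*c + 9*c*log(2) + 2*sin(c)


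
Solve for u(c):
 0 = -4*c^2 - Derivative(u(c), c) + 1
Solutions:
 u(c) = C1 - 4*c^3/3 + c


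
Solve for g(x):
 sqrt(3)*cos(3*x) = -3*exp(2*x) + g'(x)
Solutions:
 g(x) = C1 + 3*exp(2*x)/2 + sqrt(3)*sin(3*x)/3


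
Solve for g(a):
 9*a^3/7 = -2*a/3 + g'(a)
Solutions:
 g(a) = C1 + 9*a^4/28 + a^2/3


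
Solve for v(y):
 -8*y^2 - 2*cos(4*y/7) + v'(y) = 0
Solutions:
 v(y) = C1 + 8*y^3/3 + 7*sin(4*y/7)/2


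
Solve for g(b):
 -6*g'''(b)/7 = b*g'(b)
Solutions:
 g(b) = C1 + Integral(C2*airyai(-6^(2/3)*7^(1/3)*b/6) + C3*airybi(-6^(2/3)*7^(1/3)*b/6), b)


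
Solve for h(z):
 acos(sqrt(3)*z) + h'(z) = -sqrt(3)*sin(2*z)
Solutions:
 h(z) = C1 - z*acos(sqrt(3)*z) + sqrt(3)*sqrt(1 - 3*z^2)/3 + sqrt(3)*cos(2*z)/2


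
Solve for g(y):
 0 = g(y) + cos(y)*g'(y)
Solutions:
 g(y) = C1*sqrt(sin(y) - 1)/sqrt(sin(y) + 1)


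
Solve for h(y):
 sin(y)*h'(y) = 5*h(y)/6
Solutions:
 h(y) = C1*(cos(y) - 1)^(5/12)/(cos(y) + 1)^(5/12)


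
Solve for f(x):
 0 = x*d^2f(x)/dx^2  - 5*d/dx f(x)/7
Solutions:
 f(x) = C1 + C2*x^(12/7)


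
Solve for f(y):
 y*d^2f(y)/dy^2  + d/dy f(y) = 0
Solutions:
 f(y) = C1 + C2*log(y)


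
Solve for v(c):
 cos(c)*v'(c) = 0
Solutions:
 v(c) = C1


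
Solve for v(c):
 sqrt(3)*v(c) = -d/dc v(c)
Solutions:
 v(c) = C1*exp(-sqrt(3)*c)


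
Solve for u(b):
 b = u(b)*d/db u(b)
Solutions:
 u(b) = -sqrt(C1 + b^2)
 u(b) = sqrt(C1 + b^2)


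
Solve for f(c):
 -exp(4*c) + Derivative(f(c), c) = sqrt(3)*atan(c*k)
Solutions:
 f(c) = C1 + sqrt(3)*Piecewise((c*atan(c*k) - log(c^2*k^2 + 1)/(2*k), Ne(k, 0)), (0, True)) + exp(4*c)/4


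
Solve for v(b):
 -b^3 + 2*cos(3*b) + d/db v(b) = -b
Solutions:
 v(b) = C1 + b^4/4 - b^2/2 - 2*sin(3*b)/3


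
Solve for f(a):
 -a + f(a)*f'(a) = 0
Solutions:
 f(a) = -sqrt(C1 + a^2)
 f(a) = sqrt(C1 + a^2)


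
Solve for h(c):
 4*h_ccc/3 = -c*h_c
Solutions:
 h(c) = C1 + Integral(C2*airyai(-6^(1/3)*c/2) + C3*airybi(-6^(1/3)*c/2), c)


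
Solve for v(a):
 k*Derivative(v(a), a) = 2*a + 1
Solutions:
 v(a) = C1 + a^2/k + a/k


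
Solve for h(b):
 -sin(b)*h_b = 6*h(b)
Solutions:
 h(b) = C1*(cos(b)^3 + 3*cos(b)^2 + 3*cos(b) + 1)/(cos(b)^3 - 3*cos(b)^2 + 3*cos(b) - 1)


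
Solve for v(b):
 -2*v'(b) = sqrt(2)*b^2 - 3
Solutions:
 v(b) = C1 - sqrt(2)*b^3/6 + 3*b/2


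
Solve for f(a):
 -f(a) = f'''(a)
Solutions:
 f(a) = C3*exp(-a) + (C1*sin(sqrt(3)*a/2) + C2*cos(sqrt(3)*a/2))*exp(a/2)


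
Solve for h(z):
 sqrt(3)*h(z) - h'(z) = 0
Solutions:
 h(z) = C1*exp(sqrt(3)*z)


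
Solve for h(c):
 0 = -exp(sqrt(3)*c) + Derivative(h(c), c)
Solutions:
 h(c) = C1 + sqrt(3)*exp(sqrt(3)*c)/3


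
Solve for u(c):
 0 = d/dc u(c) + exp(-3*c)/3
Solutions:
 u(c) = C1 + exp(-3*c)/9


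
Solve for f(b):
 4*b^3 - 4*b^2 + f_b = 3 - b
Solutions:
 f(b) = C1 - b^4 + 4*b^3/3 - b^2/2 + 3*b


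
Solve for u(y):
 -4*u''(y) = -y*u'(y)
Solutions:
 u(y) = C1 + C2*erfi(sqrt(2)*y/4)


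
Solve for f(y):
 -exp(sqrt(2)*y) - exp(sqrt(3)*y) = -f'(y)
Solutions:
 f(y) = C1 + sqrt(2)*exp(sqrt(2)*y)/2 + sqrt(3)*exp(sqrt(3)*y)/3


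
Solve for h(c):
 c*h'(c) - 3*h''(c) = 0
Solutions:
 h(c) = C1 + C2*erfi(sqrt(6)*c/6)


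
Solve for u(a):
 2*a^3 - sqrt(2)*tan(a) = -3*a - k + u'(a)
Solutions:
 u(a) = C1 + a^4/2 + 3*a^2/2 + a*k + sqrt(2)*log(cos(a))


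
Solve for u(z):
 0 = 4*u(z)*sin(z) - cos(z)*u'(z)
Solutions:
 u(z) = C1/cos(z)^4


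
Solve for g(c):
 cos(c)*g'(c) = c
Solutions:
 g(c) = C1 + Integral(c/cos(c), c)


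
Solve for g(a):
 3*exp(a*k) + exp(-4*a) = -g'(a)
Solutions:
 g(a) = C1 + exp(-4*a)/4 - 3*exp(a*k)/k


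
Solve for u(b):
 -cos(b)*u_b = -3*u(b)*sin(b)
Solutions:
 u(b) = C1/cos(b)^3


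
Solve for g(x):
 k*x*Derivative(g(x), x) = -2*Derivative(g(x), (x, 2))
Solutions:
 g(x) = Piecewise((-sqrt(pi)*C1*erf(sqrt(k)*x/2)/sqrt(k) - C2, (k > 0) | (k < 0)), (-C1*x - C2, True))


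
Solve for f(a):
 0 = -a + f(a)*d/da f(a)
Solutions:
 f(a) = -sqrt(C1 + a^2)
 f(a) = sqrt(C1 + a^2)


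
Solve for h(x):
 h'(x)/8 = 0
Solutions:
 h(x) = C1


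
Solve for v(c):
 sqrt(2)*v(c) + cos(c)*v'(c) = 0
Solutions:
 v(c) = C1*(sin(c) - 1)^(sqrt(2)/2)/(sin(c) + 1)^(sqrt(2)/2)


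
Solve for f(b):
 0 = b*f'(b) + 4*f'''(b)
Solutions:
 f(b) = C1 + Integral(C2*airyai(-2^(1/3)*b/2) + C3*airybi(-2^(1/3)*b/2), b)


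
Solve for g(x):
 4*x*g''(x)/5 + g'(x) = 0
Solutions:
 g(x) = C1 + C2/x^(1/4)


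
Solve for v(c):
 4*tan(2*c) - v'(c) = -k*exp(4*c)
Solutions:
 v(c) = C1 + k*exp(4*c)/4 - 2*log(cos(2*c))


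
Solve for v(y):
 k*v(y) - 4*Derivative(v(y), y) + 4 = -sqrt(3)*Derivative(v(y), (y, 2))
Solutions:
 v(y) = C1*exp(sqrt(3)*y*(2 - sqrt(-sqrt(3)*k + 4))/3) + C2*exp(sqrt(3)*y*(sqrt(-sqrt(3)*k + 4) + 2)/3) - 4/k


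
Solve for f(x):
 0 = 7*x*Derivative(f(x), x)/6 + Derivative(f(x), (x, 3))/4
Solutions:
 f(x) = C1 + Integral(C2*airyai(-14^(1/3)*3^(2/3)*x/3) + C3*airybi(-14^(1/3)*3^(2/3)*x/3), x)


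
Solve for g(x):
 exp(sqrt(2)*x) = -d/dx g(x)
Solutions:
 g(x) = C1 - sqrt(2)*exp(sqrt(2)*x)/2


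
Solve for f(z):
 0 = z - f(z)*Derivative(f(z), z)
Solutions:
 f(z) = -sqrt(C1 + z^2)
 f(z) = sqrt(C1 + z^2)


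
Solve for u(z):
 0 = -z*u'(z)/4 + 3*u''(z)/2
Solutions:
 u(z) = C1 + C2*erfi(sqrt(3)*z/6)


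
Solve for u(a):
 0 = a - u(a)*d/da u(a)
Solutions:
 u(a) = -sqrt(C1 + a^2)
 u(a) = sqrt(C1 + a^2)


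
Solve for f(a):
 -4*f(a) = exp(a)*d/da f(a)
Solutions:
 f(a) = C1*exp(4*exp(-a))


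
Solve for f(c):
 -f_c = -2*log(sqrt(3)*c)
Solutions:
 f(c) = C1 + 2*c*log(c) - 2*c + c*log(3)


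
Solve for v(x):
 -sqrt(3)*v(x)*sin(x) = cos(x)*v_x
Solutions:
 v(x) = C1*cos(x)^(sqrt(3))


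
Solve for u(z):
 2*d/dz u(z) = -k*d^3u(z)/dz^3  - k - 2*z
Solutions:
 u(z) = C1 + C2*exp(-sqrt(2)*z*sqrt(-1/k)) + C3*exp(sqrt(2)*z*sqrt(-1/k)) - k*z/2 - z^2/2


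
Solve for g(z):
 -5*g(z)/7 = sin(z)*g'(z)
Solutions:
 g(z) = C1*(cos(z) + 1)^(5/14)/(cos(z) - 1)^(5/14)


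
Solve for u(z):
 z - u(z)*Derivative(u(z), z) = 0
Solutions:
 u(z) = -sqrt(C1 + z^2)
 u(z) = sqrt(C1 + z^2)


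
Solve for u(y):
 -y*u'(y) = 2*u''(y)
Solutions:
 u(y) = C1 + C2*erf(y/2)


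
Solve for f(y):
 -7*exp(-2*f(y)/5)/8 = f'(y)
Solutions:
 f(y) = 5*log(-sqrt(C1 - 7*y)) - 5*log(10) + 5*log(5)/2
 f(y) = 5*log(C1 - 7*y)/2 - 5*log(10) + 5*log(5)/2


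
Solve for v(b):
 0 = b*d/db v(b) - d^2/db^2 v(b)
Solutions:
 v(b) = C1 + C2*erfi(sqrt(2)*b/2)


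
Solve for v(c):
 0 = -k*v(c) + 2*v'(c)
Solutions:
 v(c) = C1*exp(c*k/2)


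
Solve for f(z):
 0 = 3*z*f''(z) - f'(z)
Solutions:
 f(z) = C1 + C2*z^(4/3)


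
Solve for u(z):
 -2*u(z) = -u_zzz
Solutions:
 u(z) = C3*exp(2^(1/3)*z) + (C1*sin(2^(1/3)*sqrt(3)*z/2) + C2*cos(2^(1/3)*sqrt(3)*z/2))*exp(-2^(1/3)*z/2)


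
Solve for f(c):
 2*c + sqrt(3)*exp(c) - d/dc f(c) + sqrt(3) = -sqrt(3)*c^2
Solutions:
 f(c) = C1 + sqrt(3)*c^3/3 + c^2 + sqrt(3)*c + sqrt(3)*exp(c)


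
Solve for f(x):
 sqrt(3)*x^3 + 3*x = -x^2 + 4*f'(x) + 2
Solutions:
 f(x) = C1 + sqrt(3)*x^4/16 + x^3/12 + 3*x^2/8 - x/2


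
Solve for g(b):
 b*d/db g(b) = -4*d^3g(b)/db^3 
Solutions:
 g(b) = C1 + Integral(C2*airyai(-2^(1/3)*b/2) + C3*airybi(-2^(1/3)*b/2), b)


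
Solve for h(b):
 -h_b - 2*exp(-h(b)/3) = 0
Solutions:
 h(b) = 3*log(C1 - 2*b/3)


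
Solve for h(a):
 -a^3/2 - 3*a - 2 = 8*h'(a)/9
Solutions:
 h(a) = C1 - 9*a^4/64 - 27*a^2/16 - 9*a/4


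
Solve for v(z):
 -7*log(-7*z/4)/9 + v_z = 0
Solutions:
 v(z) = C1 + 7*z*log(-z)/9 + 7*z*(-2*log(2) - 1 + log(7))/9


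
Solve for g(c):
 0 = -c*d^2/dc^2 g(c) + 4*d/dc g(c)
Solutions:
 g(c) = C1 + C2*c^5


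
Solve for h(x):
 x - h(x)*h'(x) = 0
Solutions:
 h(x) = -sqrt(C1 + x^2)
 h(x) = sqrt(C1 + x^2)


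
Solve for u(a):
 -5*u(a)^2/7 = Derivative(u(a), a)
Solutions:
 u(a) = 7/(C1 + 5*a)


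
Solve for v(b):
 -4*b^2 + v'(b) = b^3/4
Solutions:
 v(b) = C1 + b^4/16 + 4*b^3/3


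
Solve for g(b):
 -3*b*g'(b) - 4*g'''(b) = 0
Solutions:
 g(b) = C1 + Integral(C2*airyai(-6^(1/3)*b/2) + C3*airybi(-6^(1/3)*b/2), b)


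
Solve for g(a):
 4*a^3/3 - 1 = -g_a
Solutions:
 g(a) = C1 - a^4/3 + a


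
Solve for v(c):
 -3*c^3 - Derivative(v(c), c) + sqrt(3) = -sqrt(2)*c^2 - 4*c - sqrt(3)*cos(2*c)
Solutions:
 v(c) = C1 - 3*c^4/4 + sqrt(2)*c^3/3 + 2*c^2 + sqrt(3)*(c + sin(c)*cos(c))


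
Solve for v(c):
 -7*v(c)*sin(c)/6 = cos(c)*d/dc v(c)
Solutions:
 v(c) = C1*cos(c)^(7/6)


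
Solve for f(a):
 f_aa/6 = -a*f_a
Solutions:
 f(a) = C1 + C2*erf(sqrt(3)*a)


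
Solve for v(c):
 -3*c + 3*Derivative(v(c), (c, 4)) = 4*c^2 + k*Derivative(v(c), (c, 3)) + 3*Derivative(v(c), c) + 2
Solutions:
 v(c) = C1 + C2*exp(c*(-2*2^(1/3)*k^2/(-2*k^3 + sqrt(-4*k^6 + (2*k^3 + 729)^2) - 729)^(1/3) + 2*k - 2^(2/3)*(-2*k^3 + sqrt(-4*k^6 + (2*k^3 + 729)^2) - 729)^(1/3))/18) + C3*exp(c*(-8*2^(1/3)*k^2/((-1 + sqrt(3)*I)*(-2*k^3 + sqrt(-4*k^6 + (2*k^3 + 729)^2) - 729)^(1/3)) + 4*k + 2^(2/3)*(-2*k^3 + sqrt(-4*k^6 + (2*k^3 + 729)^2) - 729)^(1/3) - 2^(2/3)*sqrt(3)*I*(-2*k^3 + sqrt(-4*k^6 + (2*k^3 + 729)^2) - 729)^(1/3))/36) + C4*exp(c*(8*2^(1/3)*k^2/((1 + sqrt(3)*I)*(-2*k^3 + sqrt(-4*k^6 + (2*k^3 + 729)^2) - 729)^(1/3)) + 4*k + 2^(2/3)*(-2*k^3 + sqrt(-4*k^6 + (2*k^3 + 729)^2) - 729)^(1/3) + 2^(2/3)*sqrt(3)*I*(-2*k^3 + sqrt(-4*k^6 + (2*k^3 + 729)^2) - 729)^(1/3))/36) - 4*c^3/9 - c^2/2 + 8*c*k/9 - 2*c/3


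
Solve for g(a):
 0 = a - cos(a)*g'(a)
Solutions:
 g(a) = C1 + Integral(a/cos(a), a)


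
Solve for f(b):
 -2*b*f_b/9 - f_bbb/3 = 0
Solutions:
 f(b) = C1 + Integral(C2*airyai(-2^(1/3)*3^(2/3)*b/3) + C3*airybi(-2^(1/3)*3^(2/3)*b/3), b)


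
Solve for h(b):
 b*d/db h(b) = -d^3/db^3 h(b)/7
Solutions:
 h(b) = C1 + Integral(C2*airyai(-7^(1/3)*b) + C3*airybi(-7^(1/3)*b), b)


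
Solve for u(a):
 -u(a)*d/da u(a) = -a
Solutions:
 u(a) = -sqrt(C1 + a^2)
 u(a) = sqrt(C1 + a^2)


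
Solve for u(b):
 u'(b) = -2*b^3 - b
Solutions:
 u(b) = C1 - b^4/2 - b^2/2


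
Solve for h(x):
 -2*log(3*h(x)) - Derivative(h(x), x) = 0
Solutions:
 Integral(1/(log(_y) + log(3)), (_y, h(x)))/2 = C1 - x


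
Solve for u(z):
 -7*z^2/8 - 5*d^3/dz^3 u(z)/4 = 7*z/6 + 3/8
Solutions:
 u(z) = C1 + C2*z + C3*z^2 - 7*z^5/600 - 7*z^4/180 - z^3/20


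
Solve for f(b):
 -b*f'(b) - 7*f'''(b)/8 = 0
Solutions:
 f(b) = C1 + Integral(C2*airyai(-2*7^(2/3)*b/7) + C3*airybi(-2*7^(2/3)*b/7), b)


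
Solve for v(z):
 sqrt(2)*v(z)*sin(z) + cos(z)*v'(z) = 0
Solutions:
 v(z) = C1*cos(z)^(sqrt(2))


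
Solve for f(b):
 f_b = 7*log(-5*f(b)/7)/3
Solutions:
 -3*Integral(1/(log(-_y) - log(7) + log(5)), (_y, f(b)))/7 = C1 - b


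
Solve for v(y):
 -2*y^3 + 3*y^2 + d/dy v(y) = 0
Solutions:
 v(y) = C1 + y^4/2 - y^3


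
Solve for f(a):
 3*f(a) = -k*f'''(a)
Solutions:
 f(a) = C1*exp(3^(1/3)*a*(-1/k)^(1/3)) + C2*exp(a*(-1/k)^(1/3)*(-3^(1/3) + 3^(5/6)*I)/2) + C3*exp(-a*(-1/k)^(1/3)*(3^(1/3) + 3^(5/6)*I)/2)


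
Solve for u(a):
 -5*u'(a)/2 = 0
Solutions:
 u(a) = C1


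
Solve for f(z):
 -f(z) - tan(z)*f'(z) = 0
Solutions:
 f(z) = C1/sin(z)


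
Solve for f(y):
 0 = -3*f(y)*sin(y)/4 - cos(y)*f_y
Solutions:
 f(y) = C1*cos(y)^(3/4)


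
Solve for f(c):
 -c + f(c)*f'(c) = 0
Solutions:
 f(c) = -sqrt(C1 + c^2)
 f(c) = sqrt(C1 + c^2)


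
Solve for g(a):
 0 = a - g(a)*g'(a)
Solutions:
 g(a) = -sqrt(C1 + a^2)
 g(a) = sqrt(C1 + a^2)


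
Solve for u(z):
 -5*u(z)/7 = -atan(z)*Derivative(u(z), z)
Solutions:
 u(z) = C1*exp(5*Integral(1/atan(z), z)/7)


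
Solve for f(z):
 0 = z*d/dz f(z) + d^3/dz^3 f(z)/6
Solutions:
 f(z) = C1 + Integral(C2*airyai(-6^(1/3)*z) + C3*airybi(-6^(1/3)*z), z)


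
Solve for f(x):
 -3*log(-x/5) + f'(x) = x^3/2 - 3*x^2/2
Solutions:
 f(x) = C1 + x^4/8 - x^3/2 + 3*x*log(-x) + 3*x*(-log(5) - 1)


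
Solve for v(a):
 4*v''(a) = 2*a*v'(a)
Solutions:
 v(a) = C1 + C2*erfi(a/2)


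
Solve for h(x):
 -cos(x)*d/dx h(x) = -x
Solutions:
 h(x) = C1 + Integral(x/cos(x), x)


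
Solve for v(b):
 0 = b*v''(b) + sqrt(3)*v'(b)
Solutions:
 v(b) = C1 + C2*b^(1 - sqrt(3))


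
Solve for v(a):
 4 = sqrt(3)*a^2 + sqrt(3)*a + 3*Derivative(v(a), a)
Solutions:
 v(a) = C1 - sqrt(3)*a^3/9 - sqrt(3)*a^2/6 + 4*a/3


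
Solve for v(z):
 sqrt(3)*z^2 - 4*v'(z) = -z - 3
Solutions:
 v(z) = C1 + sqrt(3)*z^3/12 + z^2/8 + 3*z/4


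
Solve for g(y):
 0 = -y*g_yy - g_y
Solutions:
 g(y) = C1 + C2*log(y)


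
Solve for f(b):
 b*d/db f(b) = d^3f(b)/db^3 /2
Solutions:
 f(b) = C1 + Integral(C2*airyai(2^(1/3)*b) + C3*airybi(2^(1/3)*b), b)


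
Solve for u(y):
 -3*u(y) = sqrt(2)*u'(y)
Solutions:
 u(y) = C1*exp(-3*sqrt(2)*y/2)


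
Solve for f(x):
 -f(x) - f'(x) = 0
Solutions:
 f(x) = C1*exp(-x)


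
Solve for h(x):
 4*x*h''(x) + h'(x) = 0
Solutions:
 h(x) = C1 + C2*x^(3/4)


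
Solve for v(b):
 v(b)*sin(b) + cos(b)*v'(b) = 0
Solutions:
 v(b) = C1*cos(b)


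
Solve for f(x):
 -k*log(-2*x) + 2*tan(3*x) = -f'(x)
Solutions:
 f(x) = C1 + k*x*(log(-x) - 1) + k*x*log(2) + 2*log(cos(3*x))/3


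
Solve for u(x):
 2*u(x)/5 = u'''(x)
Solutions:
 u(x) = C3*exp(2^(1/3)*5^(2/3)*x/5) + (C1*sin(2^(1/3)*sqrt(3)*5^(2/3)*x/10) + C2*cos(2^(1/3)*sqrt(3)*5^(2/3)*x/10))*exp(-2^(1/3)*5^(2/3)*x/10)


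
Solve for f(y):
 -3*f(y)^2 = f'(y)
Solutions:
 f(y) = 1/(C1 + 3*y)


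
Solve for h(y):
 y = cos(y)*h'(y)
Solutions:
 h(y) = C1 + Integral(y/cos(y), y)


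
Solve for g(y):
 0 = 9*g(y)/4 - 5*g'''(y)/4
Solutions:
 g(y) = C3*exp(15^(2/3)*y/5) + (C1*sin(3*3^(1/6)*5^(2/3)*y/10) + C2*cos(3*3^(1/6)*5^(2/3)*y/10))*exp(-15^(2/3)*y/10)


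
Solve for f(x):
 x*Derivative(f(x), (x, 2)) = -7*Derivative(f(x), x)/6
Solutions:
 f(x) = C1 + C2/x^(1/6)


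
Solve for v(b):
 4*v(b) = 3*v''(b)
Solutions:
 v(b) = C1*exp(-2*sqrt(3)*b/3) + C2*exp(2*sqrt(3)*b/3)


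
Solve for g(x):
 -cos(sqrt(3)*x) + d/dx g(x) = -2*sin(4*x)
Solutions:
 g(x) = C1 + sqrt(3)*sin(sqrt(3)*x)/3 + cos(4*x)/2


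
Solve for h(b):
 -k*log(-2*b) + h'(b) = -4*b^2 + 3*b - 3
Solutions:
 h(b) = C1 - 4*b^3/3 + 3*b^2/2 + b*k*log(-b) + b*(-k + k*log(2) - 3)


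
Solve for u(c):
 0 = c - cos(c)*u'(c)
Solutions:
 u(c) = C1 + Integral(c/cos(c), c)


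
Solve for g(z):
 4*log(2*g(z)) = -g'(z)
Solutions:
 Integral(1/(log(_y) + log(2)), (_y, g(z)))/4 = C1 - z


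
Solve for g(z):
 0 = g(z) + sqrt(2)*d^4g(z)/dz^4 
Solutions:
 g(z) = (C1*sin(2^(3/8)*z/2) + C2*cos(2^(3/8)*z/2))*exp(-2^(3/8)*z/2) + (C3*sin(2^(3/8)*z/2) + C4*cos(2^(3/8)*z/2))*exp(2^(3/8)*z/2)


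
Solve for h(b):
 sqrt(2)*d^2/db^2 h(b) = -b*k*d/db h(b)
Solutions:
 h(b) = Piecewise((-2^(3/4)*sqrt(pi)*C1*erf(2^(1/4)*b*sqrt(k)/2)/(2*sqrt(k)) - C2, (k > 0) | (k < 0)), (-C1*b - C2, True))


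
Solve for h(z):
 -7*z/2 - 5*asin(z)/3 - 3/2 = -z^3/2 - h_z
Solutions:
 h(z) = C1 - z^4/8 + 7*z^2/4 + 5*z*asin(z)/3 + 3*z/2 + 5*sqrt(1 - z^2)/3


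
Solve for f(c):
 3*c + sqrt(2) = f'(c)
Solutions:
 f(c) = C1 + 3*c^2/2 + sqrt(2)*c


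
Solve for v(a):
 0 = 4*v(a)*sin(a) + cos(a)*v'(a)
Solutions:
 v(a) = C1*cos(a)^4


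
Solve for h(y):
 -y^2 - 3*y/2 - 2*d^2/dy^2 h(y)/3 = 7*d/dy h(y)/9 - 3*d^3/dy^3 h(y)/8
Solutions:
 h(y) = C1 + C2*exp(2*y*(4 - sqrt(58))/9) + C3*exp(2*y*(4 + sqrt(58))/9) - 3*y^3/7 + 27*y^2/196 - 2025*y/1372


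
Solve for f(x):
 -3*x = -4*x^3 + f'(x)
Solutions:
 f(x) = C1 + x^4 - 3*x^2/2


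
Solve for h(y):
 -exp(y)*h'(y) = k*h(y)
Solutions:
 h(y) = C1*exp(k*exp(-y))


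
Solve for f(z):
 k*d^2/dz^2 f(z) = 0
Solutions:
 f(z) = C1 + C2*z


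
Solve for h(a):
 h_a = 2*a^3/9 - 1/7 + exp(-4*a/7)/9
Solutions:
 h(a) = C1 + a^4/18 - a/7 - 7*exp(-4*a/7)/36


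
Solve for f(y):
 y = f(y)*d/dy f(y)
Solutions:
 f(y) = -sqrt(C1 + y^2)
 f(y) = sqrt(C1 + y^2)


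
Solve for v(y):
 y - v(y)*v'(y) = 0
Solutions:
 v(y) = -sqrt(C1 + y^2)
 v(y) = sqrt(C1 + y^2)


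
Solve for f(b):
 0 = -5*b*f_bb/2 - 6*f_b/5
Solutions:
 f(b) = C1 + C2*b^(13/25)


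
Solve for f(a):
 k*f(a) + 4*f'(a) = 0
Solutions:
 f(a) = C1*exp(-a*k/4)


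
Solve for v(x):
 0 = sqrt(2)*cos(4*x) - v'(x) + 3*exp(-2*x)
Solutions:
 v(x) = C1 + sqrt(2)*sin(4*x)/4 - 3*exp(-2*x)/2


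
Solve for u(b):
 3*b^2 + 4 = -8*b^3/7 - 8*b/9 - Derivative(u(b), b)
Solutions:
 u(b) = C1 - 2*b^4/7 - b^3 - 4*b^2/9 - 4*b


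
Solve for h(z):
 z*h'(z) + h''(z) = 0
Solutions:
 h(z) = C1 + C2*erf(sqrt(2)*z/2)


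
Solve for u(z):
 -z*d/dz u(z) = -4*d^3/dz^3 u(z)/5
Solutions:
 u(z) = C1 + Integral(C2*airyai(10^(1/3)*z/2) + C3*airybi(10^(1/3)*z/2), z)


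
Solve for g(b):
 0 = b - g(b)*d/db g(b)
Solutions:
 g(b) = -sqrt(C1 + b^2)
 g(b) = sqrt(C1 + b^2)


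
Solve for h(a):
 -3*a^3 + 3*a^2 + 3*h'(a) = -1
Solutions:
 h(a) = C1 + a^4/4 - a^3/3 - a/3


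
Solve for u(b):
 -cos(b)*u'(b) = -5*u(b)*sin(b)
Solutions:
 u(b) = C1/cos(b)^5


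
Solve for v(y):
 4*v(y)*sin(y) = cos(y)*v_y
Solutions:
 v(y) = C1/cos(y)^4


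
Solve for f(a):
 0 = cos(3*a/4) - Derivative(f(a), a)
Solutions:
 f(a) = C1 + 4*sin(3*a/4)/3


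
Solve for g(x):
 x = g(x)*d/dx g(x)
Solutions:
 g(x) = -sqrt(C1 + x^2)
 g(x) = sqrt(C1 + x^2)


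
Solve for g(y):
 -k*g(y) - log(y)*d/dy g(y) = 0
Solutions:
 g(y) = C1*exp(-k*li(y))


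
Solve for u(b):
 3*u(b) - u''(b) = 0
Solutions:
 u(b) = C1*exp(-sqrt(3)*b) + C2*exp(sqrt(3)*b)


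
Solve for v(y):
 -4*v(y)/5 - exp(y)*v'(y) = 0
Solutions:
 v(y) = C1*exp(4*exp(-y)/5)


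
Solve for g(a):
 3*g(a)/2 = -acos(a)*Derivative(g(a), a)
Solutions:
 g(a) = C1*exp(-3*Integral(1/acos(a), a)/2)


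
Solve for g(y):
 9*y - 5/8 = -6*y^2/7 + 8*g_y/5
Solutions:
 g(y) = C1 + 5*y^3/28 + 45*y^2/16 - 25*y/64


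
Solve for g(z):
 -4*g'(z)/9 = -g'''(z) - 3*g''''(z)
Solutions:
 g(z) = C1 + C2*exp(-z*((6*sqrt(78) + 53)^(-1/3) + 2 + (6*sqrt(78) + 53)^(1/3))/18)*sin(sqrt(3)*z*(-(6*sqrt(78) + 53)^(1/3) + (6*sqrt(78) + 53)^(-1/3))/18) + C3*exp(-z*((6*sqrt(78) + 53)^(-1/3) + 2 + (6*sqrt(78) + 53)^(1/3))/18)*cos(sqrt(3)*z*(-(6*sqrt(78) + 53)^(1/3) + (6*sqrt(78) + 53)^(-1/3))/18) + C4*exp(z*(-1 + (6*sqrt(78) + 53)^(-1/3) + (6*sqrt(78) + 53)^(1/3))/9)


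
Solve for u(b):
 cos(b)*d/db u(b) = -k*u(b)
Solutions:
 u(b) = C1*exp(k*(log(sin(b) - 1) - log(sin(b) + 1))/2)


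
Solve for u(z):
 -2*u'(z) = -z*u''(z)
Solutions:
 u(z) = C1 + C2*z^3


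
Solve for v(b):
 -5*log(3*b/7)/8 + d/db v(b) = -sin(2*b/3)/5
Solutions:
 v(b) = C1 + 5*b*log(b)/8 - 5*b*log(7)/8 - 5*b/8 + 5*b*log(3)/8 + 3*cos(2*b/3)/10


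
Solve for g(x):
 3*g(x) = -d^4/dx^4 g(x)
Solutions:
 g(x) = (C1*sin(sqrt(2)*3^(1/4)*x/2) + C2*cos(sqrt(2)*3^(1/4)*x/2))*exp(-sqrt(2)*3^(1/4)*x/2) + (C3*sin(sqrt(2)*3^(1/4)*x/2) + C4*cos(sqrt(2)*3^(1/4)*x/2))*exp(sqrt(2)*3^(1/4)*x/2)


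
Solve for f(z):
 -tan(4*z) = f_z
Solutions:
 f(z) = C1 + log(cos(4*z))/4


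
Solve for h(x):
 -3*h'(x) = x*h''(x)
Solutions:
 h(x) = C1 + C2/x^2


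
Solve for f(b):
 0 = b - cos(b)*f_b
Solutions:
 f(b) = C1 + Integral(b/cos(b), b)


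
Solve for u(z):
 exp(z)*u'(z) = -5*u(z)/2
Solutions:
 u(z) = C1*exp(5*exp(-z)/2)


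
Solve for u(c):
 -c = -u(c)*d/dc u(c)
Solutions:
 u(c) = -sqrt(C1 + c^2)
 u(c) = sqrt(C1 + c^2)


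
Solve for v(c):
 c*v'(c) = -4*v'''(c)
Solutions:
 v(c) = C1 + Integral(C2*airyai(-2^(1/3)*c/2) + C3*airybi(-2^(1/3)*c/2), c)


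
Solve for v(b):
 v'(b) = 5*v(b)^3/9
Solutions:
 v(b) = -3*sqrt(2)*sqrt(-1/(C1 + 5*b))/2
 v(b) = 3*sqrt(2)*sqrt(-1/(C1 + 5*b))/2


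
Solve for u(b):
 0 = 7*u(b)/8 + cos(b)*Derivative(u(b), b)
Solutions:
 u(b) = C1*(sin(b) - 1)^(7/16)/(sin(b) + 1)^(7/16)


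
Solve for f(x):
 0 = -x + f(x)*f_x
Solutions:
 f(x) = -sqrt(C1 + x^2)
 f(x) = sqrt(C1 + x^2)


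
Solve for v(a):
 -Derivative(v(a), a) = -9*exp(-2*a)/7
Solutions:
 v(a) = C1 - 9*exp(-2*a)/14


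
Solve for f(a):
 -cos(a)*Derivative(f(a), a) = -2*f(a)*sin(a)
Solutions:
 f(a) = C1/cos(a)^2


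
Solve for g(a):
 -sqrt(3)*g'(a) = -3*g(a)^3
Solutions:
 g(a) = -sqrt(2)*sqrt(-1/(C1 + sqrt(3)*a))/2
 g(a) = sqrt(2)*sqrt(-1/(C1 + sqrt(3)*a))/2


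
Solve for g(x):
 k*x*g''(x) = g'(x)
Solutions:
 g(x) = C1 + x^(((re(k) + 1)*re(k) + im(k)^2)/(re(k)^2 + im(k)^2))*(C2*sin(log(x)*Abs(im(k))/(re(k)^2 + im(k)^2)) + C3*cos(log(x)*im(k)/(re(k)^2 + im(k)^2)))


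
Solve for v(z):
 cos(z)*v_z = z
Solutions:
 v(z) = C1 + Integral(z/cos(z), z)


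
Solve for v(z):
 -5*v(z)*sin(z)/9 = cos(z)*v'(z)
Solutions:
 v(z) = C1*cos(z)^(5/9)


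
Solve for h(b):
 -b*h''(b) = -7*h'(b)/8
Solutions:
 h(b) = C1 + C2*b^(15/8)


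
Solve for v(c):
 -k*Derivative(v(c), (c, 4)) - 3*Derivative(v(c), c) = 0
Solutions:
 v(c) = C1 + C2*exp(3^(1/3)*c*(-1/k)^(1/3)) + C3*exp(c*(-1/k)^(1/3)*(-3^(1/3) + 3^(5/6)*I)/2) + C4*exp(-c*(-1/k)^(1/3)*(3^(1/3) + 3^(5/6)*I)/2)


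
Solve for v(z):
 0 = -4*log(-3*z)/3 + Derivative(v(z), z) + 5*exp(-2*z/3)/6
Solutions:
 v(z) = C1 + 4*z*log(-z)/3 + 4*z*(-1 + log(3))/3 + 5*exp(-2*z/3)/4


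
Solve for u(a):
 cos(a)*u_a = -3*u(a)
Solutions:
 u(a) = C1*(sin(a) - 1)^(3/2)/(sin(a) + 1)^(3/2)


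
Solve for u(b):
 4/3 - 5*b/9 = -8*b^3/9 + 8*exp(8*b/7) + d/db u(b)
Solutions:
 u(b) = C1 + 2*b^4/9 - 5*b^2/18 + 4*b/3 - 7*exp(8*b/7)


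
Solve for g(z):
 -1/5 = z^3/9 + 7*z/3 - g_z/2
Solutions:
 g(z) = C1 + z^4/18 + 7*z^2/3 + 2*z/5


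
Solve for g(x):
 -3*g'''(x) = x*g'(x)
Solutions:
 g(x) = C1 + Integral(C2*airyai(-3^(2/3)*x/3) + C3*airybi(-3^(2/3)*x/3), x)


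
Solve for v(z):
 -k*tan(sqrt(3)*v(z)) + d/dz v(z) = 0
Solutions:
 v(z) = sqrt(3)*(pi - asin(C1*exp(sqrt(3)*k*z)))/3
 v(z) = sqrt(3)*asin(C1*exp(sqrt(3)*k*z))/3


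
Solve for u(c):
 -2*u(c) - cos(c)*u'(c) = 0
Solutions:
 u(c) = C1*(sin(c) - 1)/(sin(c) + 1)


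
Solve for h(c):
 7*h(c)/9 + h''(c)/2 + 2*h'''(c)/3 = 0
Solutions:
 h(c) = C1*exp(c*(-6 + 3*3^(1/3)/(4*sqrt(826) + 115)^(1/3) + 3^(2/3)*(4*sqrt(826) + 115)^(1/3))/24)*sin(3^(1/6)*c*(-(4*sqrt(826) + 115)^(1/3) + 3^(2/3)/(4*sqrt(826) + 115)^(1/3))/8) + C2*exp(c*(-6 + 3*3^(1/3)/(4*sqrt(826) + 115)^(1/3) + 3^(2/3)*(4*sqrt(826) + 115)^(1/3))/24)*cos(3^(1/6)*c*(-(4*sqrt(826) + 115)^(1/3) + 3^(2/3)/(4*sqrt(826) + 115)^(1/3))/8) + C3*exp(-c*(3*3^(1/3)/(4*sqrt(826) + 115)^(1/3) + 3 + 3^(2/3)*(4*sqrt(826) + 115)^(1/3))/12)


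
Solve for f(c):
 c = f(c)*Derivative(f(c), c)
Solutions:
 f(c) = -sqrt(C1 + c^2)
 f(c) = sqrt(C1 + c^2)


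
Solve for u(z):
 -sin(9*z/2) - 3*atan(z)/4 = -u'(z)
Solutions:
 u(z) = C1 + 3*z*atan(z)/4 - 3*log(z^2 + 1)/8 - 2*cos(9*z/2)/9


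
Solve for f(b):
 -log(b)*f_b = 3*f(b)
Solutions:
 f(b) = C1*exp(-3*li(b))


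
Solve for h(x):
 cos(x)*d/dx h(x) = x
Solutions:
 h(x) = C1 + Integral(x/cos(x), x)


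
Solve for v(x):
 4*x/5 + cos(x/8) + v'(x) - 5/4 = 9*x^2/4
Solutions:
 v(x) = C1 + 3*x^3/4 - 2*x^2/5 + 5*x/4 - 8*sin(x/8)


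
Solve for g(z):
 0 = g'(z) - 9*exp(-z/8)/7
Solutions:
 g(z) = C1 - 72*exp(-z/8)/7


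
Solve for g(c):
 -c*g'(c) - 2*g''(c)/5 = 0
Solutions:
 g(c) = C1 + C2*erf(sqrt(5)*c/2)


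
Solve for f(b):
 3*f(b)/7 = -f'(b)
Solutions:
 f(b) = C1*exp(-3*b/7)


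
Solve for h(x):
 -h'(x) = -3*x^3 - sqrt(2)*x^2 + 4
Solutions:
 h(x) = C1 + 3*x^4/4 + sqrt(2)*x^3/3 - 4*x


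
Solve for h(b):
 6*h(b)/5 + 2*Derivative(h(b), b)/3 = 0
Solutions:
 h(b) = C1*exp(-9*b/5)


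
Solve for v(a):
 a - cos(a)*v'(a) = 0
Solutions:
 v(a) = C1 + Integral(a/cos(a), a)


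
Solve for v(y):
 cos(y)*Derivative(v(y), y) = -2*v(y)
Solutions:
 v(y) = C1*(sin(y) - 1)/(sin(y) + 1)


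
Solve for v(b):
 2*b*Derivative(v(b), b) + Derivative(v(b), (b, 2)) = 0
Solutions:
 v(b) = C1 + C2*erf(b)


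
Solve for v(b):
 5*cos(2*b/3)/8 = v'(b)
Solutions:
 v(b) = C1 + 15*sin(2*b/3)/16


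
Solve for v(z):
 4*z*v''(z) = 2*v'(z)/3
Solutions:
 v(z) = C1 + C2*z^(7/6)


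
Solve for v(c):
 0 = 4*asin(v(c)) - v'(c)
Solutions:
 Integral(1/asin(_y), (_y, v(c))) = C1 + 4*c


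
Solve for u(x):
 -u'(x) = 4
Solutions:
 u(x) = C1 - 4*x


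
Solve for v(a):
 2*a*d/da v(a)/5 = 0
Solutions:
 v(a) = C1


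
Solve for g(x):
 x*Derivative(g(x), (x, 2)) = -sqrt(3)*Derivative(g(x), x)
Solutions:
 g(x) = C1 + C2*x^(1 - sqrt(3))


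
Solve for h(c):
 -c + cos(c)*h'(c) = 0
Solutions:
 h(c) = C1 + Integral(c/cos(c), c)


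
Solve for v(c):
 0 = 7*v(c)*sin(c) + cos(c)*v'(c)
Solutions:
 v(c) = C1*cos(c)^7


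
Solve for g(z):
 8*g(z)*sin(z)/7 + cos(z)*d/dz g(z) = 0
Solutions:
 g(z) = C1*cos(z)^(8/7)


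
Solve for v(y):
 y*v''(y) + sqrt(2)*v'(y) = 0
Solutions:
 v(y) = C1 + C2*y^(1 - sqrt(2))


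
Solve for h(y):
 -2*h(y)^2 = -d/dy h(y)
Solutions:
 h(y) = -1/(C1 + 2*y)


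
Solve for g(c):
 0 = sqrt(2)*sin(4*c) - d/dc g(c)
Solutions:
 g(c) = C1 - sqrt(2)*cos(4*c)/4


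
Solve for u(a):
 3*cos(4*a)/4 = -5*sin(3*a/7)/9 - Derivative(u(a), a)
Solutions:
 u(a) = C1 - 3*sin(4*a)/16 + 35*cos(3*a/7)/27


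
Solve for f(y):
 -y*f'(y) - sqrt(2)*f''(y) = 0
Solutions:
 f(y) = C1 + C2*erf(2^(1/4)*y/2)


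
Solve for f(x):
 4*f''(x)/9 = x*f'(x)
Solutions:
 f(x) = C1 + C2*erfi(3*sqrt(2)*x/4)


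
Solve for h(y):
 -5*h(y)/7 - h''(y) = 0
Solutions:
 h(y) = C1*sin(sqrt(35)*y/7) + C2*cos(sqrt(35)*y/7)


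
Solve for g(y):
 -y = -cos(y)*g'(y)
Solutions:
 g(y) = C1 + Integral(y/cos(y), y)


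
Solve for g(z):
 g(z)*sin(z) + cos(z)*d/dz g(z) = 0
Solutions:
 g(z) = C1*cos(z)


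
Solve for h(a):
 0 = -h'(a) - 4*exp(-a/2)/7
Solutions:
 h(a) = C1 + 8*exp(-a/2)/7


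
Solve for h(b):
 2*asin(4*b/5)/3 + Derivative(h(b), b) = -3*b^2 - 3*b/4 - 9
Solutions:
 h(b) = C1 - b^3 - 3*b^2/8 - 2*b*asin(4*b/5)/3 - 9*b - sqrt(25 - 16*b^2)/6


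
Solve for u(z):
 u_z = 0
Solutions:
 u(z) = C1


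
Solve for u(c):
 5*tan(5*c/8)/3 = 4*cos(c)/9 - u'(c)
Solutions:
 u(c) = C1 + 8*log(cos(5*c/8))/3 + 4*sin(c)/9


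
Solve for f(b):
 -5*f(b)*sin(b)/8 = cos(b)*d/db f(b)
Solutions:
 f(b) = C1*cos(b)^(5/8)


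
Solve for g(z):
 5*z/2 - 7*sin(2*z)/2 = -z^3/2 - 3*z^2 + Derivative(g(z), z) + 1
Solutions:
 g(z) = C1 + z^4/8 + z^3 + 5*z^2/4 - z + 7*cos(2*z)/4


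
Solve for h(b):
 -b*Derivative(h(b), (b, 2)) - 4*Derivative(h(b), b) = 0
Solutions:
 h(b) = C1 + C2/b^3


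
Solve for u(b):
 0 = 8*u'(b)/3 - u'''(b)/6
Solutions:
 u(b) = C1 + C2*exp(-4*b) + C3*exp(4*b)


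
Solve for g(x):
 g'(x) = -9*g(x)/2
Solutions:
 g(x) = C1*exp(-9*x/2)


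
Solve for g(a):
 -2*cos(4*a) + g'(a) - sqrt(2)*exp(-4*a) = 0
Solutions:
 g(a) = C1 + sin(4*a)/2 - sqrt(2)*exp(-4*a)/4


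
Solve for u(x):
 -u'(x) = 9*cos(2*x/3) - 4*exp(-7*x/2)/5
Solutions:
 u(x) = C1 - 27*sin(2*x/3)/2 - 8*exp(-7*x/2)/35


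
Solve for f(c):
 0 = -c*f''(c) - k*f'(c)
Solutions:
 f(c) = C1 + c^(1 - re(k))*(C2*sin(log(c)*Abs(im(k))) + C3*cos(log(c)*im(k)))


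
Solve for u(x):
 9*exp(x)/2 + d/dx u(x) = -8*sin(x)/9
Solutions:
 u(x) = C1 - 9*exp(x)/2 + 8*cos(x)/9


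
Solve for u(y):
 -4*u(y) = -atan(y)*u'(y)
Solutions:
 u(y) = C1*exp(4*Integral(1/atan(y), y))


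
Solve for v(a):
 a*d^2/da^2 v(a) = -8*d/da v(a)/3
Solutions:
 v(a) = C1 + C2/a^(5/3)


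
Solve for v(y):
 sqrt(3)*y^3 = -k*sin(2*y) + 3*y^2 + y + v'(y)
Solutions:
 v(y) = C1 - k*cos(2*y)/2 + sqrt(3)*y^4/4 - y^3 - y^2/2


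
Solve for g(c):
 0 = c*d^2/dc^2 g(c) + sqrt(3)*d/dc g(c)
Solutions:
 g(c) = C1 + C2*c^(1 - sqrt(3))


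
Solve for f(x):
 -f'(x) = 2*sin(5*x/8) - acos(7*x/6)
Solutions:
 f(x) = C1 + x*acos(7*x/6) - sqrt(36 - 49*x^2)/7 + 16*cos(5*x/8)/5


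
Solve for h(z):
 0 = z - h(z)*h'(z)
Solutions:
 h(z) = -sqrt(C1 + z^2)
 h(z) = sqrt(C1 + z^2)


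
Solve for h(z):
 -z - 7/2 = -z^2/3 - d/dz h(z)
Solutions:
 h(z) = C1 - z^3/9 + z^2/2 + 7*z/2


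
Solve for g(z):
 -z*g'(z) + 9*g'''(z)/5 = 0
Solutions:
 g(z) = C1 + Integral(C2*airyai(15^(1/3)*z/3) + C3*airybi(15^(1/3)*z/3), z)


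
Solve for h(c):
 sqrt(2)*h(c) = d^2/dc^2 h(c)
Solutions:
 h(c) = C1*exp(-2^(1/4)*c) + C2*exp(2^(1/4)*c)


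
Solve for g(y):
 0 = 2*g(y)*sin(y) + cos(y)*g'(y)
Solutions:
 g(y) = C1*cos(y)^2


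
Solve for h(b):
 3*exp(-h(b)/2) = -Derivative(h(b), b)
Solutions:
 h(b) = 2*log(C1 - 3*b/2)


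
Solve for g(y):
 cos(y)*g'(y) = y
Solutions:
 g(y) = C1 + Integral(y/cos(y), y)


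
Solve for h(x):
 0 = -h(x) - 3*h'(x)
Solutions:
 h(x) = C1*exp(-x/3)


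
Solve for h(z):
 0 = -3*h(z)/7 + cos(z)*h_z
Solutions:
 h(z) = C1*(sin(z) + 1)^(3/14)/(sin(z) - 1)^(3/14)


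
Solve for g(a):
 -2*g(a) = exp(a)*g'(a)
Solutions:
 g(a) = C1*exp(2*exp(-a))


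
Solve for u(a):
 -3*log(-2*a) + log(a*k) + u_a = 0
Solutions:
 u(a) = C1 + a*(-log(-k) - 2 + 3*log(2)) + 2*a*log(-a)


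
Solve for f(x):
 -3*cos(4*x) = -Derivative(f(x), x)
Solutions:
 f(x) = C1 + 3*sin(4*x)/4


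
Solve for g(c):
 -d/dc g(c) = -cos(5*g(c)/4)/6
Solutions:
 -c/6 - 2*log(sin(5*g(c)/4) - 1)/5 + 2*log(sin(5*g(c)/4) + 1)/5 = C1


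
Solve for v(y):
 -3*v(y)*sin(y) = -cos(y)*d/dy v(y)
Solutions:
 v(y) = C1/cos(y)^3


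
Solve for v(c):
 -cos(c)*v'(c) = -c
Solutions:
 v(c) = C1 + Integral(c/cos(c), c)


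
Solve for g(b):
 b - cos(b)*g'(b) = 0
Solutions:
 g(b) = C1 + Integral(b/cos(b), b)


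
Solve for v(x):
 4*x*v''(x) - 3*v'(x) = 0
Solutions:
 v(x) = C1 + C2*x^(7/4)


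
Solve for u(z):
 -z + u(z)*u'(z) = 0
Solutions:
 u(z) = -sqrt(C1 + z^2)
 u(z) = sqrt(C1 + z^2)


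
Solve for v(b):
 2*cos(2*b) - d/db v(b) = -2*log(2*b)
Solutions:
 v(b) = C1 + 2*b*log(b) - 2*b + 2*b*log(2) + sin(2*b)


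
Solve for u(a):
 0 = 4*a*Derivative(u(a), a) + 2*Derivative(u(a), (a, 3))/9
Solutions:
 u(a) = C1 + Integral(C2*airyai(-18^(1/3)*a) + C3*airybi(-18^(1/3)*a), a)


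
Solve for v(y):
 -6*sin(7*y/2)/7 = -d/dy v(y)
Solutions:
 v(y) = C1 - 12*cos(7*y/2)/49


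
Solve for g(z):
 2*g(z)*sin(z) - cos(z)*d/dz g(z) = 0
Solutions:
 g(z) = C1/cos(z)^2


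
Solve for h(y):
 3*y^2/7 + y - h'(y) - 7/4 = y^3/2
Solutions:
 h(y) = C1 - y^4/8 + y^3/7 + y^2/2 - 7*y/4


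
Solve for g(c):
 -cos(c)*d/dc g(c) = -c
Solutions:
 g(c) = C1 + Integral(c/cos(c), c)


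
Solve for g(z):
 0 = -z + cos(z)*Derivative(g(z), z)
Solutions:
 g(z) = C1 + Integral(z/cos(z), z)


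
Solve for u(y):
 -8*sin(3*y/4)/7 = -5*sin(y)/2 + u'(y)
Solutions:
 u(y) = C1 + 32*cos(3*y/4)/21 - 5*cos(y)/2


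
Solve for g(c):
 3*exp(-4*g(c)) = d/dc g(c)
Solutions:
 g(c) = log(-I*(C1 + 12*c)^(1/4))
 g(c) = log(I*(C1 + 12*c)^(1/4))
 g(c) = log(-(C1 + 12*c)^(1/4))
 g(c) = log(C1 + 12*c)/4


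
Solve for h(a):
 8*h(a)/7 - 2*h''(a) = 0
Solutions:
 h(a) = C1*exp(-2*sqrt(7)*a/7) + C2*exp(2*sqrt(7)*a/7)


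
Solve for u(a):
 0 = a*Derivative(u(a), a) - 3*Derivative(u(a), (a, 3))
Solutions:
 u(a) = C1 + Integral(C2*airyai(3^(2/3)*a/3) + C3*airybi(3^(2/3)*a/3), a)


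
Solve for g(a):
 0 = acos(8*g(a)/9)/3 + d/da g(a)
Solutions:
 Integral(1/acos(8*_y/9), (_y, g(a))) = C1 - a/3


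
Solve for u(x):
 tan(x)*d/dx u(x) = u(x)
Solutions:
 u(x) = C1*sin(x)


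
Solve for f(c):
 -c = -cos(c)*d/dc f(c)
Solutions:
 f(c) = C1 + Integral(c/cos(c), c)


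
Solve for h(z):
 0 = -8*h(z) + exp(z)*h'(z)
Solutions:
 h(z) = C1*exp(-8*exp(-z))


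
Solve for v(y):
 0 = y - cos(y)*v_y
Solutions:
 v(y) = C1 + Integral(y/cos(y), y)


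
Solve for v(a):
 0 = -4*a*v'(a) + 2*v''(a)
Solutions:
 v(a) = C1 + C2*erfi(a)


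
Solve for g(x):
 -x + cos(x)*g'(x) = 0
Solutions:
 g(x) = C1 + Integral(x/cos(x), x)


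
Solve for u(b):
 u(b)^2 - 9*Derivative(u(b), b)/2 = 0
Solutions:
 u(b) = -9/(C1 + 2*b)


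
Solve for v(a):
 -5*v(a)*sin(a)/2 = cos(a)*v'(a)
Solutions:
 v(a) = C1*cos(a)^(5/2)


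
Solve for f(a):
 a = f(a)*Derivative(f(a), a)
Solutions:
 f(a) = -sqrt(C1 + a^2)
 f(a) = sqrt(C1 + a^2)


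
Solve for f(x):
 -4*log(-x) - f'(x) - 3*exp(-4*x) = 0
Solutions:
 f(x) = C1 - 4*x*log(-x) + 4*x + 3*exp(-4*x)/4


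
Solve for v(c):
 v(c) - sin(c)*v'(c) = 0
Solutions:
 v(c) = C1*sqrt(cos(c) - 1)/sqrt(cos(c) + 1)


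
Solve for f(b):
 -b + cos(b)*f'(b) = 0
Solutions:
 f(b) = C1 + Integral(b/cos(b), b)


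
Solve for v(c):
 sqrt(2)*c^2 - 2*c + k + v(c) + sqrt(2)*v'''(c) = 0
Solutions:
 v(c) = C3*exp(-2^(5/6)*c/2) - sqrt(2)*c^2 + 2*c - k + (C1*sin(2^(5/6)*sqrt(3)*c/4) + C2*cos(2^(5/6)*sqrt(3)*c/4))*exp(2^(5/6)*c/4)


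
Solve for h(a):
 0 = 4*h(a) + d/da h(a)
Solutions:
 h(a) = C1*exp(-4*a)


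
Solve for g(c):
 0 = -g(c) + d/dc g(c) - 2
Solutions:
 g(c) = C1*exp(c) - 2


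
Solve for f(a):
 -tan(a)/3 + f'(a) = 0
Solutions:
 f(a) = C1 - log(cos(a))/3


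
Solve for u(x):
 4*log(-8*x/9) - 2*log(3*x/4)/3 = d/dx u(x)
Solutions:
 u(x) = C1 + 10*x*log(x)/3 + x*(-9*log(3) - 10/3 + log(6)/3 + 13*log(2) + 4*I*pi)


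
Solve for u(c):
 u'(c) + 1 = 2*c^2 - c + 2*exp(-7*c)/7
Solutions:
 u(c) = C1 + 2*c^3/3 - c^2/2 - c - 2*exp(-7*c)/49


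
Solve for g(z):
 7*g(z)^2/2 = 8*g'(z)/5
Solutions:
 g(z) = -16/(C1 + 35*z)


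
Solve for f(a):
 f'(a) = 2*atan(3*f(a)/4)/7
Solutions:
 Integral(1/atan(3*_y/4), (_y, f(a))) = C1 + 2*a/7


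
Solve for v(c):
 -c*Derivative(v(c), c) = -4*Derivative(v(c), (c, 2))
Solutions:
 v(c) = C1 + C2*erfi(sqrt(2)*c/4)


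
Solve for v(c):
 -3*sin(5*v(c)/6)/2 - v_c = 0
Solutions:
 3*c/2 + 3*log(cos(5*v(c)/6) - 1)/5 - 3*log(cos(5*v(c)/6) + 1)/5 = C1


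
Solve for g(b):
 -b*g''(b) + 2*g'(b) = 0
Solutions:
 g(b) = C1 + C2*b^3


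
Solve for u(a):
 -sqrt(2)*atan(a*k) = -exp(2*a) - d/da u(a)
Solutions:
 u(a) = C1 + sqrt(2)*Piecewise((a*atan(a*k) - log(a^2*k^2 + 1)/(2*k), Ne(k, 0)), (0, True)) - exp(2*a)/2


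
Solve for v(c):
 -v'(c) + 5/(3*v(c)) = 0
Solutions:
 v(c) = -sqrt(C1 + 30*c)/3
 v(c) = sqrt(C1 + 30*c)/3


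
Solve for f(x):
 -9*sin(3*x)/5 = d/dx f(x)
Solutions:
 f(x) = C1 + 3*cos(3*x)/5


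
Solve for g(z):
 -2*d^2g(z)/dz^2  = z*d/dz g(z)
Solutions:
 g(z) = C1 + C2*erf(z/2)


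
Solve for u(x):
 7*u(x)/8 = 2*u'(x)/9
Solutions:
 u(x) = C1*exp(63*x/16)


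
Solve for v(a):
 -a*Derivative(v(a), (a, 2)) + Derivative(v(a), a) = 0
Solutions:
 v(a) = C1 + C2*a^2


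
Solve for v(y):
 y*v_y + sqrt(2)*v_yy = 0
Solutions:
 v(y) = C1 + C2*erf(2^(1/4)*y/2)


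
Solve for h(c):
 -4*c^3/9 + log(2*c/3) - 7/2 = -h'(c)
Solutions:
 h(c) = C1 + c^4/9 - c*log(c) + c*log(3/2) + 9*c/2


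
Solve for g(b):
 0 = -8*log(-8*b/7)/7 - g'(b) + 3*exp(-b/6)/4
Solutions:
 g(b) = C1 - 8*b*log(-b)/7 + 8*b*(-3*log(2) + 1 + log(7))/7 - 9*exp(-b/6)/2


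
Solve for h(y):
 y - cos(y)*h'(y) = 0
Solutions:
 h(y) = C1 + Integral(y/cos(y), y)


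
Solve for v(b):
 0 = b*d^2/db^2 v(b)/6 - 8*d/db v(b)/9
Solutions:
 v(b) = C1 + C2*b^(19/3)


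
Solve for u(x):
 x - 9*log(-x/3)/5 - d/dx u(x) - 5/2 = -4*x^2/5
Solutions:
 u(x) = C1 + 4*x^3/15 + x^2/2 - 9*x*log(-x)/5 + x*(-7 + 18*log(3))/10


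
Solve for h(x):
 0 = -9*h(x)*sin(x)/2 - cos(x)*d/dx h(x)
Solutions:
 h(x) = C1*cos(x)^(9/2)


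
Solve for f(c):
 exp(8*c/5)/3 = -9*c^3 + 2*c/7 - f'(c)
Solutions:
 f(c) = C1 - 9*c^4/4 + c^2/7 - 5*exp(8*c/5)/24


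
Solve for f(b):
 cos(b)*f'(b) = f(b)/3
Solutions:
 f(b) = C1*(sin(b) + 1)^(1/6)/(sin(b) - 1)^(1/6)


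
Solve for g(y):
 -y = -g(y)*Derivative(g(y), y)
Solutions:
 g(y) = -sqrt(C1 + y^2)
 g(y) = sqrt(C1 + y^2)


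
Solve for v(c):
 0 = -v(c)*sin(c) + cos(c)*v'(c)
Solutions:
 v(c) = C1/cos(c)


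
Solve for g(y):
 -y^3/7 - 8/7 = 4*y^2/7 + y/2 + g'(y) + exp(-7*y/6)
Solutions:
 g(y) = C1 - y^4/28 - 4*y^3/21 - y^2/4 - 8*y/7 + 6*exp(-7*y/6)/7


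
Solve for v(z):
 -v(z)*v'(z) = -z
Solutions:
 v(z) = -sqrt(C1 + z^2)
 v(z) = sqrt(C1 + z^2)


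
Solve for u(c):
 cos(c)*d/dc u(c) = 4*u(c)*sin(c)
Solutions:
 u(c) = C1/cos(c)^4


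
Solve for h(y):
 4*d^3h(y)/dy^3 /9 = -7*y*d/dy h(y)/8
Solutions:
 h(y) = C1 + Integral(C2*airyai(-126^(1/3)*y/4) + C3*airybi(-126^(1/3)*y/4), y)


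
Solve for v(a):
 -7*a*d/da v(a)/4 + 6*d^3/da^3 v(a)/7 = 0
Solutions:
 v(a) = C1 + Integral(C2*airyai(21^(2/3)*a/6) + C3*airybi(21^(2/3)*a/6), a)


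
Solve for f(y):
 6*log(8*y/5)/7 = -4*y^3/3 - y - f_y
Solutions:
 f(y) = C1 - y^4/3 - y^2/2 - 6*y*log(y)/7 - 18*y*log(2)/7 + 6*y/7 + 6*y*log(5)/7


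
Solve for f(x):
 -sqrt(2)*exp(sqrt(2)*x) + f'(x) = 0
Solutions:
 f(x) = C1 + exp(sqrt(2)*x)


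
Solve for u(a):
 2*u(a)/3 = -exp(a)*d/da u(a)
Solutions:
 u(a) = C1*exp(2*exp(-a)/3)


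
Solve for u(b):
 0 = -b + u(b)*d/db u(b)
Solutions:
 u(b) = -sqrt(C1 + b^2)
 u(b) = sqrt(C1 + b^2)


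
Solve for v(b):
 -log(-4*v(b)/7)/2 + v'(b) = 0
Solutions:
 -2*Integral(1/(log(-_y) - log(7) + 2*log(2)), (_y, v(b))) = C1 - b


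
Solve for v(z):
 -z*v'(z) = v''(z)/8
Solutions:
 v(z) = C1 + C2*erf(2*z)


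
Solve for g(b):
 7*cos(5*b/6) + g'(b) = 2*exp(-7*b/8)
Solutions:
 g(b) = C1 - 42*sin(5*b/6)/5 - 16*exp(-7*b/8)/7


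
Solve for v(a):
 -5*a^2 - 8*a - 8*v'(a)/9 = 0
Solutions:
 v(a) = C1 - 15*a^3/8 - 9*a^2/2


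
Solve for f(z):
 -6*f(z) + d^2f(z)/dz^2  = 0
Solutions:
 f(z) = C1*exp(-sqrt(6)*z) + C2*exp(sqrt(6)*z)


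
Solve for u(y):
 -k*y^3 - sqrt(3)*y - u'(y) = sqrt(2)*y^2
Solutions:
 u(y) = C1 - k*y^4/4 - sqrt(2)*y^3/3 - sqrt(3)*y^2/2


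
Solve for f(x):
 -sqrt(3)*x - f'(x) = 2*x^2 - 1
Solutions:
 f(x) = C1 - 2*x^3/3 - sqrt(3)*x^2/2 + x


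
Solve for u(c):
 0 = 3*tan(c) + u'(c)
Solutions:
 u(c) = C1 + 3*log(cos(c))


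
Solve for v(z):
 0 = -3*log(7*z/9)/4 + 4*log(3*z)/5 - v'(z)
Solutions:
 v(z) = C1 + z*log(z)/20 - 3*z*log(7)/4 - z/20 + 23*z*log(3)/10


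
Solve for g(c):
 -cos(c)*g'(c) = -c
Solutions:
 g(c) = C1 + Integral(c/cos(c), c)


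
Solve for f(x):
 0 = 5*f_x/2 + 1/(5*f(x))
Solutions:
 f(x) = -sqrt(C1 - 4*x)/5
 f(x) = sqrt(C1 - 4*x)/5


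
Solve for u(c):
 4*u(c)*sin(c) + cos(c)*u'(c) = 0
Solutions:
 u(c) = C1*cos(c)^4


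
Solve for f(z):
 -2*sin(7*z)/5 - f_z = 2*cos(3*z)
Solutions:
 f(z) = C1 - 2*sin(3*z)/3 + 2*cos(7*z)/35


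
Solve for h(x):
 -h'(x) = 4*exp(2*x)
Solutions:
 h(x) = C1 - 2*exp(2*x)


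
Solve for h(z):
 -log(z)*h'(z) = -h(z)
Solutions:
 h(z) = C1*exp(li(z))


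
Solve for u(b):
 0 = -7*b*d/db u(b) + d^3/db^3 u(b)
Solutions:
 u(b) = C1 + Integral(C2*airyai(7^(1/3)*b) + C3*airybi(7^(1/3)*b), b)


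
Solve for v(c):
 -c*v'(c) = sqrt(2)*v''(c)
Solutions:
 v(c) = C1 + C2*erf(2^(1/4)*c/2)


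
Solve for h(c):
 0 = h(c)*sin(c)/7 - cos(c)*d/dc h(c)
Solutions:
 h(c) = C1/cos(c)^(1/7)
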